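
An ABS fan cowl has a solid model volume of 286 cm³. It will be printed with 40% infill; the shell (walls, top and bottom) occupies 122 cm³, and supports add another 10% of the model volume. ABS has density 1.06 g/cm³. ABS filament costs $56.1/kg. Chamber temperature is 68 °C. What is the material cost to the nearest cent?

$12.86

Infill region: 286 − 122 → 164 cm³.
Infill volume = 0.40 × 164, so 65.6 cm³.
Support: 0.10 × 286 → 28.6 cm³.
Total extruded = 122 + 65.6 + 28.6, so 216.2 cm³.
Mass: 216.2 × 1.06 → 229.172 g.
At $56.1/kg: 229.172/1000 × 56.1 = $12.86.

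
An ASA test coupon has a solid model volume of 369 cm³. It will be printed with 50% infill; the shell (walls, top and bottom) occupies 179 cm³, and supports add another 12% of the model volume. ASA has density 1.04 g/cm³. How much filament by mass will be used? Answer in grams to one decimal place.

331.0 g

Volume inside the shell = 369 − 179 = 190 cm³.
Infill volume = 0.50 × 190 = 95 cm³.
Support = 0.12 × 369 = 44.28 cm³.
Total extruded = 179 + 95 + 44.28 = 318.28 cm³.
Mass: 318.28 × 1.04 → 331.0112 g.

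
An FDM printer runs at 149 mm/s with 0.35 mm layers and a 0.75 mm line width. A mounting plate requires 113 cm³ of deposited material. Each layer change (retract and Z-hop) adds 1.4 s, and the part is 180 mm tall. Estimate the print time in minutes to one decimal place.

Extrusion cross-section = 0.35 × 0.75 = 0.2625 mm².
Path length: 113000 mm³ / 0.2625 mm² → 430476.2 mm.
Print-move time = 430476.2 / 149, so 2889.1 s.
Layers = ⌈180/0.35⌉ = 515.
Non-print overhead: 515 × 1.4 → 721 s.
Total = 2889.1 + 721 = 3610.1 s = 60.2 minutes.

60.2 minutes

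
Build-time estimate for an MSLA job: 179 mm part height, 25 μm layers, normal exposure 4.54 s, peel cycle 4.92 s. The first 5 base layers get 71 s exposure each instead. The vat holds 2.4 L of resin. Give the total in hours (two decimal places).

Layers = ⌈179/0.025⌉ = 7160.
Bottom layers = 5 × (71 + 4.92) = 379.6 s.
Normal layers: 7155 × (4.54 + 4.92) → 67686.3 s.
Sum: 379.6 + 67686.3 = 68065.9 s → 18.91 hours.

18.91 hours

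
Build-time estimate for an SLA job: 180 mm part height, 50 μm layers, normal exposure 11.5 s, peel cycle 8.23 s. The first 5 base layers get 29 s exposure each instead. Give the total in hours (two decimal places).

19.75 hours

Layers = ⌈180/0.05⌉ = 3600.
Bottom layers = 5 × (29 + 8.23) = 186.15 s.
Regular layers = 3595 × (11.5 + 8.23), so 70929.35 s.
Total = 186.15 + 70929.35 = 71115.5 s = 19.75 hours.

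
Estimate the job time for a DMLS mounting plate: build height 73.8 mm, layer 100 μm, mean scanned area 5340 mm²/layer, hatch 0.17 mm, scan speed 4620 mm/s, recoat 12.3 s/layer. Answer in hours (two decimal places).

3.92 hours

Layer count = ceil(73.8 / 0.1) = 738.
Per-layer scan distance = 5340 / 0.17, so 31411.8 mm.
Laser time per layer = 31411.8 / 4620, so 6.7991 s.
Layer cycle = 6.7991 + 12.3 = 19.0991 s.
Total: 738 × 19.0991 s = 14095.1358 s → 3.92 hours.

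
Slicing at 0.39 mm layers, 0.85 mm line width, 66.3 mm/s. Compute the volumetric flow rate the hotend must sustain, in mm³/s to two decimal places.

21.98

Extrusion cross-section = 0.39 × 0.85, so 0.3315 mm².
Volumetric flow = 66.3 × 0.3315 = 21.98 mm³/s.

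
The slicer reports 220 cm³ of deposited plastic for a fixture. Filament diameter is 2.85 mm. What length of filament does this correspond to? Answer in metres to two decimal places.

34.49 m

Filament cross-section = π × (2.85/2)² = 6.3794 mm².
Length = 220 cm³ / 6.3794 mm² = 220000 / 6.3794 = 34486 mm = 34.49 m.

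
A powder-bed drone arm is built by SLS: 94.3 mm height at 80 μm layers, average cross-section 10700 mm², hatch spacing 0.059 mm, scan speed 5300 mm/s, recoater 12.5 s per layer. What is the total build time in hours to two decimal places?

Number of layers: 94.3 / 0.08 → 1179 (rounded up).
Scan path per layer: 10700 / 0.059 → 181355.9 mm.
Scan time per layer = 181355.9 / 5300, so 34.2181 s.
Per-layer time = 34.2181 + 12.5, so 46.7181 s.
Build time = 1179 × 46.7181 = 55080.6399 s = 15.30 hours.

15.30 hours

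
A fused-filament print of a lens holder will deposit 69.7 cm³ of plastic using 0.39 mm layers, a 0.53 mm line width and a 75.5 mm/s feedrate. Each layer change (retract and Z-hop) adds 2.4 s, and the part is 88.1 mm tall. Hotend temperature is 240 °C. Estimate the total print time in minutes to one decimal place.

83.5 minutes

Bead cross-section: 0.39 × 0.53 → 0.2067 mm².
Toolpath length = 69.7 cm³ / 0.2067 mm² = 69700 / 0.2067 = 337203.7 mm.
Extrusion time = 337203.7 / 75.5, so 4466.3 s.
Layers = ⌈88.1/0.39⌉ = 226.
Layer-change overhead = 226 × 2.4 = 542.4 s.
Total = 4466.3 + 542.4 = 5008.7 s = 83.5 minutes.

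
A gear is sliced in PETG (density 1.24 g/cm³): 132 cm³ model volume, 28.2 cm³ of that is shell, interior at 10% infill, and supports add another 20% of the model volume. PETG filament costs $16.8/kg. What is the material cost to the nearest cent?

$1.35

Interior volume = 132 − 28.2, so 103.8 cm³.
Infill volume = 0.10 × 103.8 = 10.38 cm³.
Support = 0.20 × 132, so 26.4 cm³.
Deposited volume = 28.2 + 10.38 + 26.4 = 64.98 cm³.
Mass = 64.98 × 1.24, so 80.5752 g.
Cost = 80.5752 g / 1000 × $16.8/kg = $1.35.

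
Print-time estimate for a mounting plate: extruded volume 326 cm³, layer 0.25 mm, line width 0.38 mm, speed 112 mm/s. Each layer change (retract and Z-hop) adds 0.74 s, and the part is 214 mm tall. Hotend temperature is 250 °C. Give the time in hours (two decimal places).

8.69 hours

Bead cross-section: 0.25 × 0.38 → 0.095 mm².
Toolpath length = 326 cm³ / 0.095 mm² = 326000 / 0.095 = 3431578.9 mm.
Print-move time = 3431578.9 / 112, so 30639.1 s.
Layer count = ceil(214 / 0.25) = 856.
Z-hop total = 856 × 0.74, so 633.44 s.
Total = 30639.1 + 633.44 = 31272.54 s = 8.69 hours.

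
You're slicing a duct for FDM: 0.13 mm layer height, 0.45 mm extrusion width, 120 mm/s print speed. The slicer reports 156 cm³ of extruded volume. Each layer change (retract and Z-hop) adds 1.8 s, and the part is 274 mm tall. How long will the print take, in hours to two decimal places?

7.23 hours

Extrusion cross-section = 0.13 × 0.45 = 0.0585 mm².
Total extruded path = 156000/0.0585 = 2666666.7 mm.
Print-move time = 2666666.7 / 120, so 22222.2 s.
Layers = ⌈274/0.13⌉ = 2108.
Non-print overhead = 2108 × 1.8, so 3794.4 s.
Altogether 22222.2 + 3794.4 = 26016.6 s, i.e. 7.23 hours.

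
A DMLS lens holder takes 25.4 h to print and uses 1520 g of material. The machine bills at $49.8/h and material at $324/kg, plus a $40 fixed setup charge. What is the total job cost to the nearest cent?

Machine cost = 49.8 × 25.4 = $1264.92.
Material cost: 324 × 1520/1000 → $492.48.
Adding setup: 1264.92 + 492.48 + 40 → $1797.40.

$1797.40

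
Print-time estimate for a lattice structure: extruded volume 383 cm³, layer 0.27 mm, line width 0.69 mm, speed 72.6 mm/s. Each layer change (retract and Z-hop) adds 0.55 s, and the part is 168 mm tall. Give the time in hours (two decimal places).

Extrusion cross-section = 0.27 × 0.69, so 0.1863 mm².
Total extruded path = 383000/0.1863 = 2055823.9 mm.
Time extruding = 2055823.9 / 72.6, so 28317.1 s.
Layer count = ceil(168 / 0.27) = 623.
Non-print overhead = 623 × 0.55 = 342.65 s.
Total = 28317.1 + 342.65 = 28659.75 s = 7.96 hours.

7.96 hours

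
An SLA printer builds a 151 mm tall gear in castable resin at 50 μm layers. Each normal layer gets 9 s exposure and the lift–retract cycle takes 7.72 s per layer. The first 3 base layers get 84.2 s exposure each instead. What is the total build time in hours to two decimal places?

14.09 hours

Number of layers: 151 / 0.05 → 3020 (rounded up).
Base layers = 3 × (84.2 + 7.72) = 275.76 s.
Remaining layers = 3017 × (9 + 7.72), so 50444.24 s.
Sum: 275.76 + 50444.24 = 50720 s → 14.09 hours.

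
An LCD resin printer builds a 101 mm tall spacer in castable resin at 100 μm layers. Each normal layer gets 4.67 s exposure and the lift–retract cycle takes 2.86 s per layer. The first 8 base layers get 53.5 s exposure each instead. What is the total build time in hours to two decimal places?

2.22 hours

Layer count = ceil(101 / 0.1) = 1010.
Base layers: 8 × (53.5 + 2.86) → 450.88 s.
Remaining layers = 1002 × (4.67 + 2.86) = 7545.06 s.
Sum: 450.88 + 7545.06 = 7995.94 s → 2.22 hours.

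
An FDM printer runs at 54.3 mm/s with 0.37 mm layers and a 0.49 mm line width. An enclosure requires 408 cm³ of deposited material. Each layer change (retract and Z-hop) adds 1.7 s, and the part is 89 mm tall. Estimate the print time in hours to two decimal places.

11.63 hours

Bead cross-section: 0.37 × 0.49 → 0.1813 mm².
Toolpath length = 408 cm³ / 0.1813 mm² = 408000 / 0.1813 = 2250413.7 mm.
Time extruding = 2250413.7 / 54.3, so 41444.1 s.
Layer count = ceil(89 / 0.37) = 241.
Non-print overhead: 241 × 1.7 → 409.7 s.
Total = 41444.1 + 409.7 = 41853.8 s = 11.63 hours.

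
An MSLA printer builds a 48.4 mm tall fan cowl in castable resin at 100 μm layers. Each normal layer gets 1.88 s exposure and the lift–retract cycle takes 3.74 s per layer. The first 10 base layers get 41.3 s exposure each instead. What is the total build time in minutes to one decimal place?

51.9 minutes

Layers = ⌈48.4/0.1⌉ = 484.
Base layers = 10 × (41.3 + 3.74), so 450.4 s.
Regular layers = 474 × (1.88 + 3.74), so 2663.88 s.
Total = 450.4 + 2663.88 = 3114.28 s = 51.9 minutes.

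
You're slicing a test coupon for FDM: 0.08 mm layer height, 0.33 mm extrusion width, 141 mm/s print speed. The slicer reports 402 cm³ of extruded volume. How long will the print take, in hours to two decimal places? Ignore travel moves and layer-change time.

30.00 hours

Line area = 0.08 × 0.33, so 0.0264 mm².
Path length: 402000 mm³ / 0.0264 mm² → 15227272.7 mm.
Print-move time = 15227272.7 / 141 = 107994.8 s.
In the requested units: 107994.8 s = 30.00 hours.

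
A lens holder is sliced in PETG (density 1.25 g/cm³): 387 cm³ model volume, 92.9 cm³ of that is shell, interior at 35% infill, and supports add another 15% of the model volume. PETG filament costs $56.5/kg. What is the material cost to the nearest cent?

$17.93

Volume inside the shell = 387 − 92.9, so 294.1 cm³.
Infill volume = 0.35 × 294.1 = 102.935 cm³.
Support = 0.15 × 387 = 58.05 cm³.
Total printed volume = 92.9 + 102.935 + 58.05, so 253.885 cm³.
Mass = 253.885 × 1.25 = 317.35625 g.
At $56.5/kg: 317.35625/1000 × 56.5 = $17.93.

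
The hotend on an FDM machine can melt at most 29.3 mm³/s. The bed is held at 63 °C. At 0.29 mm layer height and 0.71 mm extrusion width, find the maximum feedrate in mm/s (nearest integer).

Extrusion cross-section = 0.29 × 0.71, so 0.2059 mm².
Max speed = 29.3 / 0.2059 = 142.30 ≈ 142 mm/s.

142 mm/s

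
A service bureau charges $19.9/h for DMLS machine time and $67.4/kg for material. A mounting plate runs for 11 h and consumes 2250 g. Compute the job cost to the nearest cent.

Time charge = 19.9 × 11 = $218.90.
Material cost = 67.4 × 2250/1000 = $151.65.
Job cost: 218.90 + 151.65 = $370.55.

$370.55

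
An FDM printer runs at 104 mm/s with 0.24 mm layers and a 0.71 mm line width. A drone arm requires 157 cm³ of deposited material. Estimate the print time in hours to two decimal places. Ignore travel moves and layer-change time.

Line area = 0.24 × 0.71 = 0.1704 mm².
Total extruded path = 157000/0.1704 = 921361.5 mm.
Print-move time = 921361.5 / 104 = 8859.2 s.
That's 8859.2 s → 2.46 hours.

2.46 hours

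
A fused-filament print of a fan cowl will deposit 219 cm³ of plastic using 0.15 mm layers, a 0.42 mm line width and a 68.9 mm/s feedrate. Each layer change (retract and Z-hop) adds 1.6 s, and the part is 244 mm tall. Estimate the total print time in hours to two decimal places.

Line area: 0.15 × 0.42 → 0.063 mm².
Path length: 219000 mm³ / 0.063 mm² → 3476190.5 mm.
Time extruding = 3476190.5 / 68.9, so 50452.7 s.
Layers = ⌈244/0.15⌉ = 1627.
Non-print overhead: 1627 × 1.6 → 2603.2 s.
Altogether 50452.7 + 2603.2 = 53055.9 s, i.e. 14.74 hours.

14.74 hours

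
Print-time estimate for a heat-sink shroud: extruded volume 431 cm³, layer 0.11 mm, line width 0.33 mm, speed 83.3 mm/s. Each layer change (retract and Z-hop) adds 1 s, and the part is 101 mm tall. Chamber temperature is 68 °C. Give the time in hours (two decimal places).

39.85 hours

Bead cross-section = 0.11 × 0.33, so 0.0363 mm².
Total extruded path = 431000/0.0363 = 11873278.2 mm.
Print-move time: 11873278.2 / 83.3 → 142536.4 s.
Layer count = ceil(101 / 0.11) = 919.
Layer-change overhead = 919 × 1, so 919 s.
Altogether 142536.4 + 919 = 143455.4 s, i.e. 39.85 hours.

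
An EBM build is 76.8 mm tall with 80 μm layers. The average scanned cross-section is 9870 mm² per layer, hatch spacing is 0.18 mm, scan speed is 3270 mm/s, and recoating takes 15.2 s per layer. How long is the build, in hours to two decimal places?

Number of layers: 76.8 / 0.08 → 960 (rounded up).
Scan path per layer: 9870 / 0.18 → 54833.3 mm.
Per-layer scan time = 54833.3 / 3270, so 16.7686 s.
Time per layer = 16.7686 + 15.2, so 31.9686 s.
Build time = 960 × 31.9686 = 30689.856 s = 8.52 hours.

8.52 hours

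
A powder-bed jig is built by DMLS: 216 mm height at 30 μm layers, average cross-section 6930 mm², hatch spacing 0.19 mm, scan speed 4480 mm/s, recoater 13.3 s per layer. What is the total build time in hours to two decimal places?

Layer count = ceil(216 / 0.03) = 7200.
Per-layer scan distance = 6930 / 0.19, so 36473.7 mm.
Scan time per layer = 36473.7 / 4480, so 8.1415 s.
Time per layer: 8.1415 + 13.3 → 21.4415 s.
7200 layers × 21.4415 s/layer = 154378.8 s, i.e. 42.88 hours.

42.88 hours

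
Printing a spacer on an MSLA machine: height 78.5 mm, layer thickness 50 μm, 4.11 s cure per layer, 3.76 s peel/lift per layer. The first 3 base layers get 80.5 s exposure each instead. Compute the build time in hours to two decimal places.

3.50 hours

Layers = ⌈78.5/0.05⌉ = 1570.
Base layers: 3 × (80.5 + 3.76) → 252.78 s.
Normal layers = 1567 × (4.11 + 3.76) = 12332.29 s.
Sum: 252.78 + 12332.29 = 12585.07 s → 3.50 hours.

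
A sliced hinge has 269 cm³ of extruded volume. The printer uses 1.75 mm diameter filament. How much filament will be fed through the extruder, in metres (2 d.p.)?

Cross-section of 1.75 mm filament: π·(1.75/2)² = 2.4053 mm².
L = 269000 mm³ / 2.4053 mm² = 111836.36 mm, i.e. 111.84 m.

111.84 m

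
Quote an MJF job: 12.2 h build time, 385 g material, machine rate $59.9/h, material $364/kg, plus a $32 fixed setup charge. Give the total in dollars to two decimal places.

$902.92

Machine cost: 59.9 × 12.2 → $730.78.
Material charge = 364 × 385/1000 = $140.14.
Adding setup: 730.78 + 140.14 + 32 → $902.92.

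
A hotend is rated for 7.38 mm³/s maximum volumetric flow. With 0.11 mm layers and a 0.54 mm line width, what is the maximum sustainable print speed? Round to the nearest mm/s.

A = 0.11 × 0.54 = 0.0594 mm².
v_max = Q/A = 7.38/0.0594 = 124.24 mm/s → 124 mm/s.

124 mm/s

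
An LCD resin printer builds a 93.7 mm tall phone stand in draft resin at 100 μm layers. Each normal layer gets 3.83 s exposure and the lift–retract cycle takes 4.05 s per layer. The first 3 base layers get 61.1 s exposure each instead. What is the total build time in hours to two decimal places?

Layers = ⌈93.7/0.1⌉ = 937.
Bottom layers = 3 × (61.1 + 4.05) = 195.45 s.
Normal layers = 934 × (3.83 + 4.05) = 7359.92 s.
Total = 195.45 + 7359.92 = 7555.37 s = 2.10 hours.

2.10 hours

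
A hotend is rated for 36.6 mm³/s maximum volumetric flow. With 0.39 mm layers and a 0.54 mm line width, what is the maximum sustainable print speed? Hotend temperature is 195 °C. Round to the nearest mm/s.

Bead cross-section = 0.39 × 0.54, so 0.2106 mm².
v_max = Q/A = 36.6/0.2106 = 173.79 mm/s → 174 mm/s.

174 mm/s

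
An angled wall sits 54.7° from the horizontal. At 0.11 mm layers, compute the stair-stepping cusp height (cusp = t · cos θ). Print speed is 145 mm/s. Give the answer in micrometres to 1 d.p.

Cusp = layer height × cos(54.7°) = 0.11 × 0.5779 = 0.063569 mm = 63.6 μm.

63.6 μm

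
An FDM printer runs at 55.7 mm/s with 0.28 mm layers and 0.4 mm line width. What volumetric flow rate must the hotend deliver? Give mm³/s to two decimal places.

6.24

A = 0.28 × 0.4 = 0.112 mm².
Q = v·A = 55.7 × 0.112 = 6.24 mm³/s.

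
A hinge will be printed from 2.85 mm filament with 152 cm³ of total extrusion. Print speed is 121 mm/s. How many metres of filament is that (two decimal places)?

23.83 m

A = π r² = π × 1.425² = 6.3794 mm².
L = 152000 mm³ / 6.3794 mm² = 23826.69 mm, i.e. 23.83 m.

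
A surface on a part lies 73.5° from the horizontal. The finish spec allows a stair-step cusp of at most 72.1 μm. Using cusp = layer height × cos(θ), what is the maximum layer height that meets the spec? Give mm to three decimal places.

Layer height = cusp / cos(73.5°) = 0.0721 / 0.2840 = 0.254 mm.

0.254 mm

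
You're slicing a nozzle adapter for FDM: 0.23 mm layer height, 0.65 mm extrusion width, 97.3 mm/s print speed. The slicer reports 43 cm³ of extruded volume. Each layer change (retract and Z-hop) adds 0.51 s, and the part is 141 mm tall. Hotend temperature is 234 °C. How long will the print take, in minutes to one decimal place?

Line area = 0.23 × 0.65, so 0.1495 mm².
Total extruded path = 43000/0.1495 = 287625.4 mm.
Print-move time = 287625.4 / 97.3 = 2956.1 s.
Layers = ⌈141/0.23⌉ = 614.
Z-hop total = 614 × 0.51, so 313.14 s.
Total = 2956.1 + 313.14 = 3269.24 s = 54.5 minutes.

54.5 minutes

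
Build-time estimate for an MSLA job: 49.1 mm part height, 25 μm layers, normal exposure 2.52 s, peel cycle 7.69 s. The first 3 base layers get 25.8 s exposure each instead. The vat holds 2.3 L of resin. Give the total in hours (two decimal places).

5.59 hours

Layer count = ceil(49.1 / 0.025) = 1964.
Bottom layers = 3 × (25.8 + 7.69), so 100.47 s.
Regular layers = 1961 × (2.52 + 7.69), so 20021.81 s.
Total = 100.47 + 20021.81 = 20122.28 s = 5.59 hours.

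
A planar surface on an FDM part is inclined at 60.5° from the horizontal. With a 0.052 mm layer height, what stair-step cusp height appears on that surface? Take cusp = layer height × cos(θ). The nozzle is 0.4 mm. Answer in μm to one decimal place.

h_c = t·cos θ = 0.052 × 0.4924 = 0.025605 mm (25.6 μm).

25.6 μm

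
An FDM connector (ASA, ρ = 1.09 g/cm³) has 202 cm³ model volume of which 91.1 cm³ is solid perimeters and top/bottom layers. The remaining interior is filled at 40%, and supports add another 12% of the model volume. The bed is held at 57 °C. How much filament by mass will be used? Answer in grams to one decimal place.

174.1 g

Infill region = 202 − 91.1, so 110.9 cm³.
Deposited infill = 0.40 × 110.9, so 44.36 cm³.
Support: 0.12 × 202 → 24.24 cm³.
Total printed volume = 91.1 + 44.36 + 24.24, so 159.7 cm³.
Mass = 159.7 × 1.09 = 174.073 g.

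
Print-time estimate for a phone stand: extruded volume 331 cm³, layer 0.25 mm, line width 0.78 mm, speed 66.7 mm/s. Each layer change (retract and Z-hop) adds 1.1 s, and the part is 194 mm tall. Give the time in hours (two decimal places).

7.31 hours

Line area = 0.25 × 0.78 = 0.195 mm².
Toolpath length = 331 cm³ / 0.195 mm² = 331000 / 0.195 = 1697435.9 mm.
Extrusion time = 1697435.9 / 66.7 = 25448.8 s.
Layers = ⌈194/0.25⌉ = 776.
Z-hop total = 776 × 1.1, so 853.6 s.
Altogether 25448.8 + 853.6 = 26302.4 s, i.e. 7.31 hours.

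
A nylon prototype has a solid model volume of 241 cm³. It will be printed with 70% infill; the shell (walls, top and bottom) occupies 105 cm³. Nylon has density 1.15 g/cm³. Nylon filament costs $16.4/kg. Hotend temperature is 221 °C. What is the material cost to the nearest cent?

Infill region: 241 − 105 → 136 cm³.
Infill deposited = 0.70 × 136, so 95.2 cm³.
Deposited volume: 105 + 95.2 → 200.2 cm³.
Mass = 200.2 × 1.15, so 230.23 g.
Cost = 230.23 g / 1000 × $16.4/kg = $3.78.

$3.78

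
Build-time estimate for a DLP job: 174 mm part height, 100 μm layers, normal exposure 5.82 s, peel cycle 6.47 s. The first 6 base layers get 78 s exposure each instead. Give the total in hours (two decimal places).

6.06 hours

Layers = ⌈174/0.1⌉ = 1740.
Base layers = 6 × (78 + 6.47) = 506.82 s.
Normal layers = 1734 × (5.82 + 6.47), so 21310.86 s.
Total = 506.82 + 21310.86 = 21817.68 s = 6.06 hours.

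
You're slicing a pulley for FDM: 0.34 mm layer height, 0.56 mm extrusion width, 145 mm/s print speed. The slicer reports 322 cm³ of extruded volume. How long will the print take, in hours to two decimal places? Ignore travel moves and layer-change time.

3.24 hours

Line area: 0.34 × 0.56 → 0.1904 mm².
Toolpath length = 322 cm³ / 0.1904 mm² = 322000 / 0.1904 = 1691176.5 mm.
Print-move time = 1691176.5 / 145, so 11663.3 s.
11663.3 s = 3.24 hours.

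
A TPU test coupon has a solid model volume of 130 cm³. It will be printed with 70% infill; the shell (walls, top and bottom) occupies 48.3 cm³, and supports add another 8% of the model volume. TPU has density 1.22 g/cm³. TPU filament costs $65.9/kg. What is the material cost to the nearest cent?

$9.32

Interior volume = 130 − 48.3 = 81.7 cm³.
Infill volume: 0.70 × 81.7 → 57.19 cm³.
Support: 0.08 × 130 → 10.4 cm³.
Total extruded: 48.3 + 57.19 + 10.4 → 115.89 cm³.
Mass = 115.89 × 1.22, so 141.3858 g.
Cost = 141.3858 g / 1000 × $65.9/kg = $9.32.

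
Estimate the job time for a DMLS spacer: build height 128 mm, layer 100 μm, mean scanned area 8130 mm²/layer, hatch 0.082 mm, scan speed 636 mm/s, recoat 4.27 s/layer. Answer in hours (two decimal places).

56.95 hours

Layers = ⌈128/0.1⌉ = 1280.
Hatch length per layer: 8130 / 0.082 → 99146.3 mm.
Laser time per layer = 99146.3 / 636 = 155.8904 s.
Per-layer time: 155.8904 + 4.27 → 160.1604 s.
Total: 1280 × 160.1604 s = 205005.312 s → 56.95 hours.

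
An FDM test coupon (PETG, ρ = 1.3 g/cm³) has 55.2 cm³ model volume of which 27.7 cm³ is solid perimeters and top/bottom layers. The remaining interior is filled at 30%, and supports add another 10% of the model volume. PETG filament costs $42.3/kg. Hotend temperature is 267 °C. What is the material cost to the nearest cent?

Infill region = 55.2 − 27.7, so 27.5 cm³.
Deposited infill = 0.30 × 27.5 = 8.25 cm³.
Support = 0.10 × 55.2, so 5.52 cm³.
Deposited volume = 27.7 + 8.25 + 5.52 = 41.47 cm³.
Mass = 41.47 × 1.3 = 53.911 g.
At $42.3/kg: 53.911/1000 × 42.3 = $2.28.

$2.28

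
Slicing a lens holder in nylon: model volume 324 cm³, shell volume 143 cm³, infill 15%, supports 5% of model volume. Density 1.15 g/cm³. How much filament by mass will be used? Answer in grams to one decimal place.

214.3 g

Infill region = 324 − 143, so 181 cm³.
Infill deposited: 0.15 × 181 → 27.15 cm³.
Support = 0.05 × 324 = 16.2 cm³.
Deposited volume: 143 + 27.15 + 16.2 → 186.35 cm³.
Mass = 186.35 × 1.15 = 214.3025 g.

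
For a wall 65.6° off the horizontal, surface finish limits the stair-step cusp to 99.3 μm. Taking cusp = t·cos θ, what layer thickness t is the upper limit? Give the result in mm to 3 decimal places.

cos(65.6°) = 0.4131; t_max = 0.0993/0.4131 = 0.240 mm.

0.240 mm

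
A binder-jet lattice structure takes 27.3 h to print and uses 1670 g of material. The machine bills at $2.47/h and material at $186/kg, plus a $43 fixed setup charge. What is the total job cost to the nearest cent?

$421.05

Machine cost = 2.47 × 27.3, so $67.431.
Feedstock cost = 186 × 1670/1000 = $310.62.
Adding setup: 67.431 + 310.62 + 43 → 421.051 ≈ $421.05.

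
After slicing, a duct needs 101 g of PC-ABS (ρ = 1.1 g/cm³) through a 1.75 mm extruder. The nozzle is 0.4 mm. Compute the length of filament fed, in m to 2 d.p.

Volume = 101 g / 1.1 g·cm⁻³ = 91.8182 cm³ = 91818.2 mm³.
Filament cross-section = π × (1.75/2)² = 2.4053 mm².
Length = 91818.2 / 2.4053 = 38173.28 mm = 38.17 m.

38.17 m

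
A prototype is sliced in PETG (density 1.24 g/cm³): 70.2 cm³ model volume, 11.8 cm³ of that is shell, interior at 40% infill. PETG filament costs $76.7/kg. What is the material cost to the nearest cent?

Volume inside the shell: 70.2 − 11.8 → 58.4 cm³.
Infill deposited = 0.40 × 58.4 = 23.36 cm³.
Total extruded = 11.8 + 23.36 = 35.16 cm³.
Mass: 35.16 × 1.24 → 43.5984 g.
At $76.7/kg: 43.5984/1000 × 76.7 = $3.34.

$3.34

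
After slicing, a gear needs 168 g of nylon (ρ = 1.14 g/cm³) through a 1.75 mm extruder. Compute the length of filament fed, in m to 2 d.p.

Extruded volume: 168/1.14 = 147.3684 cm³ (147368.4 mm³).
A = π r² = π × 0.875² = 2.4053 mm².
L = V/A = 147368.4/2.4053 = 61268.2 mm → 61.27 m.

61.27 m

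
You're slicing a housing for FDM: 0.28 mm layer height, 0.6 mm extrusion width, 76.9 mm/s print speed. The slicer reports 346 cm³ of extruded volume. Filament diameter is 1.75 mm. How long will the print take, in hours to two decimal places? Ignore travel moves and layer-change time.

7.44 hours

Line area = 0.28 × 0.6, so 0.168 mm².
Path length: 346000 mm³ / 0.168 mm² → 2059523.8 mm.
Time extruding: 2059523.8 / 76.9 → 26781.8 s.
Converting: 26781.8 s = 7.44 hours.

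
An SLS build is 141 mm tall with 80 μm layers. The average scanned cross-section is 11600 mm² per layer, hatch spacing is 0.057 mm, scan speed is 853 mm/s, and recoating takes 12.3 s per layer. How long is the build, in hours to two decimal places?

Layer count = ceil(141 / 0.08) = 1763.
Per-layer scan distance = 11600 / 0.057 = 203508.8 mm.
Per-layer scan time = 203508.8 / 853 = 238.5801 s.
Layer cycle = 238.5801 + 12.3, so 250.8801 s.
1763 layers × 250.8801 s/layer = 442301.6163 s, i.e. 122.86 hours.

122.86 hours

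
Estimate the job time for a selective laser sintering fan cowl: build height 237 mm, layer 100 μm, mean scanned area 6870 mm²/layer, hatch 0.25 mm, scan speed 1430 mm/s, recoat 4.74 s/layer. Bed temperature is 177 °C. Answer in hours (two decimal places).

Number of layers: 237 / 0.1 → 2370 (rounded up).
Scan path per layer = 6870 / 0.25 = 27480 mm.
Scan time per layer = 27480 / 1430, so 19.2168 s.
Per-layer time = 19.2168 + 4.74 = 23.9568 s.
Total: 2370 × 23.9568 s = 56777.616 s → 15.77 hours.

15.77 hours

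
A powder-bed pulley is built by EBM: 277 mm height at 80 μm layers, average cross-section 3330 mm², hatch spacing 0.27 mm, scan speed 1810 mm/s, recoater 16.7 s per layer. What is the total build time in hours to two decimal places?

22.62 hours

Layer count = ceil(277 / 0.08) = 3463.
Per-layer scan distance: 3330 / 0.27 → 12333.3 mm.
Scan time per layer: 12333.3 / 1810 → 6.814 s.
Per-layer time: 6.814 + 16.7 → 23.514 s.
Total: 3463 × 23.514 s = 81428.982 s → 22.62 hours.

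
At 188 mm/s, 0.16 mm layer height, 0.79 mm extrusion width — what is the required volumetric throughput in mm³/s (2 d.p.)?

Bead cross-section: 0.16 × 0.79 → 0.1264 mm².
Volumetric flow = 188 × 0.1264 = 23.76 mm³/s.

23.76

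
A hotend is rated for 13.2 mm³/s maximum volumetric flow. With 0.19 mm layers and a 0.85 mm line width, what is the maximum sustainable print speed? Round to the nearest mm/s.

Extrusion cross-section = 0.19 × 0.85, so 0.1615 mm².
Max speed = 13.2 / 0.1615 = 81.73 ≈ 82 mm/s.

82 mm/s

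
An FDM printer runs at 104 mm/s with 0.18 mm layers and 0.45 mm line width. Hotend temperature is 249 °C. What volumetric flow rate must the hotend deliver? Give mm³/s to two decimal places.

Bead cross-section = 0.18 × 0.45 = 0.081 mm².
Volumetric flow = 104 × 0.081 = 8.42 mm³/s.

8.42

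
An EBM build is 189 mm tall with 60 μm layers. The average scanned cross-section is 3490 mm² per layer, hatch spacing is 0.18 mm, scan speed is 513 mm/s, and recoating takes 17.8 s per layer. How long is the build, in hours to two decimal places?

48.65 hours

Layer count = ceil(189 / 0.06) = 3150.
Hatch length per layer: 3490 / 0.18 → 19388.9 mm.
Per-layer scan time: 19388.9 / 513 → 37.7951 s.
Time per layer = 37.7951 + 17.8, so 55.5951 s.
3150 layers × 55.5951 s/layer = 175124.565 s, i.e. 48.65 hours.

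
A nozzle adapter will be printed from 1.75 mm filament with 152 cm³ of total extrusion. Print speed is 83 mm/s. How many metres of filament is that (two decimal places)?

A = π r² = π × 0.875² = 2.4053 mm².
L = 152000 mm³ / 2.4053 mm² = 63193.78 mm, i.e. 63.19 m.

63.19 m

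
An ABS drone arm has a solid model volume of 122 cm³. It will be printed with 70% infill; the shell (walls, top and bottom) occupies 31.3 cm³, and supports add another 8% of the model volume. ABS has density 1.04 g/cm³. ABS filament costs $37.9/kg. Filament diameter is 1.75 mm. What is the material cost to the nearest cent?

Volume inside the shell: 122 − 31.3 → 90.7 cm³.
Infill volume: 0.70 × 90.7 → 63.49 cm³.
Support = 0.08 × 122, so 9.76 cm³.
Total extruded: 31.3 + 63.49 + 9.76 → 104.55 cm³.
Mass: 104.55 × 1.04 → 108.732 g.
At $37.9/kg: 108.732/1000 × 37.9 = $4.12.

$4.12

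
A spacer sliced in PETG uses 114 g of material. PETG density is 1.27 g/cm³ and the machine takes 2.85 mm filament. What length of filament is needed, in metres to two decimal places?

Extruded volume: 114/1.27 = 89.7638 cm³ (89763.8 mm³).
Cross-section of 2.85 mm filament: π·(2.85/2)² = 6.3794 mm².
L = V/A = 89763.8/6.3794 = 14070.88 mm → 14.07 m.

14.07 m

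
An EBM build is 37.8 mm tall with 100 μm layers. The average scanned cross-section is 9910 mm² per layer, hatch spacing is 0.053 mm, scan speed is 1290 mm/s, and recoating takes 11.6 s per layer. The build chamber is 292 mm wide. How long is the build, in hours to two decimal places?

Layer count = ceil(37.8 / 0.1) = 378.
Scan path per layer: 9910 / 0.053 → 186981.1 mm.
Beam time per layer = 186981.1 / 1290 = 144.9466 s.
Per-layer time: 144.9466 + 11.6 → 156.5466 s.
Total: 378 × 156.5466 s = 59174.6148 s → 16.44 hours.

16.44 hours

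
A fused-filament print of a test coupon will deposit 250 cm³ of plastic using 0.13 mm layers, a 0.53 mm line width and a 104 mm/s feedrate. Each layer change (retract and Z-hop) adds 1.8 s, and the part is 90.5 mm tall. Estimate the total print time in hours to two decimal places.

Line area: 0.13 × 0.53 → 0.0689 mm².
Total extruded path = 250000/0.0689 = 3628447 mm.
Time extruding: 3628447 / 104 → 34888.9 s.
Number of layers: 90.5 / 0.13 → 697 (rounded up).
Layer-change overhead: 697 × 1.8 → 1254.6 s.
Total = 34888.9 + 1254.6 = 36143.5 s = 10.04 hours.

10.04 hours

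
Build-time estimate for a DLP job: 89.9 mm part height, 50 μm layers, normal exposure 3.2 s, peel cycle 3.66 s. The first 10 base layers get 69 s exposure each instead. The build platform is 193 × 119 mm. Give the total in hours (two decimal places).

Layers = ⌈89.9/0.05⌉ = 1798.
Burn-in layers = 10 × (69 + 3.66), so 726.6 s.
Regular layers = 1788 × (3.2 + 3.66) = 12265.68 s.
Sum: 726.6 + 12265.68 = 12992.28 s → 3.61 hours.

3.61 hours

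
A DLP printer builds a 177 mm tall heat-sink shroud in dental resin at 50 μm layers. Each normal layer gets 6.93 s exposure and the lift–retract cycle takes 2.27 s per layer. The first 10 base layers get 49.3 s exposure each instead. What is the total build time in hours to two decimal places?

9.16 hours

Layers = ⌈177/0.05⌉ = 3540.
Base layers = 10 × (49.3 + 2.27), so 515.7 s.
Normal layers = 3530 × (6.93 + 2.27), so 32476 s.
Total = 515.7 + 32476 = 32991.7 s = 9.16 hours.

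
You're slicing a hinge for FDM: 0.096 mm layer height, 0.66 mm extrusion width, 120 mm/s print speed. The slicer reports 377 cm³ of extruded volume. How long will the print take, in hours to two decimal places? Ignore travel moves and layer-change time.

Line area = 0.096 × 0.66 = 0.06336 mm².
Total extruded path = 377000/0.06336 = 5950126.3 mm.
Print-move time = 5950126.3 / 120 = 49584.4 s.
In the requested units: 49584.4 s = 13.77 hours.

13.77 hours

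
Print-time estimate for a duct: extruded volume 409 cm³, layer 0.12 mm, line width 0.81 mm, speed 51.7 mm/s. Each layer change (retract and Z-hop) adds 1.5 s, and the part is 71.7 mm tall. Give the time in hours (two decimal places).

Line area = 0.12 × 0.81 = 0.0972 mm².
Path length: 409000 mm³ / 0.0972 mm² → 4207818.9 mm.
Extrusion time: 4207818.9 / 51.7 → 81389.1 s.
Layer count = ceil(71.7 / 0.12) = 598.
Layer-change overhead = 598 × 1.5 = 897 s.
Altogether 81389.1 + 897 = 82286.1 s, i.e. 22.86 hours.

22.86 hours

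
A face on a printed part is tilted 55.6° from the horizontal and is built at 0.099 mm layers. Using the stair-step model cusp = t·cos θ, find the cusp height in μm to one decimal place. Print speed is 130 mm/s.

Cusp = layer height × cos(55.6°) = 0.099 × 0.5650 = 0.055935 mm = 55.9 μm.

55.9 μm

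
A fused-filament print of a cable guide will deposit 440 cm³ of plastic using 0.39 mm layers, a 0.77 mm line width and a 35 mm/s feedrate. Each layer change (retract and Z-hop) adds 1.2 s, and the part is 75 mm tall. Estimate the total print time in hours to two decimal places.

11.69 hours

Bead cross-section = 0.39 × 0.77 = 0.3003 mm².
Path length: 440000 mm³ / 0.3003 mm² → 1465201.5 mm.
Time extruding: 1465201.5 / 35 → 41862.9 s.
Number of layers: 75 / 0.39 → 193 (rounded up).
Z-hop total = 193 × 1.2, so 231.6 s.
Altogether 41862.9 + 231.6 = 42094.5 s, i.e. 11.69 hours.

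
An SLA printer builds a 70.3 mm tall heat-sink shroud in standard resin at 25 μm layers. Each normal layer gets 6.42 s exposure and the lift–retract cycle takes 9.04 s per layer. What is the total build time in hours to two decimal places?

12.08 hours

Number of layers: 70.3 / 0.025 → 2812 (rounded up).
Per-layer time = 6.42 + 9.04, so 15.46 s.
Build time: 2812 × 15.46 s = 43473.52 s, i.e. 12.08 hours.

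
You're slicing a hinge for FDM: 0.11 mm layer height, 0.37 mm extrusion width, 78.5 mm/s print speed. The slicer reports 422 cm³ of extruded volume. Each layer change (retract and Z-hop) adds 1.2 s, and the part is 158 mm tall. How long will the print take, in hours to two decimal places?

Line area: 0.11 × 0.37 → 0.0407 mm².
Path length: 422000 mm³ / 0.0407 mm² → 10368550.4 mm.
Extrusion time: 10368550.4 / 78.5 → 132083.4 s.
Layers = ⌈158/0.11⌉ = 1437.
Layer-change overhead: 1437 × 1.2 → 1724.4 s.
Altogether 132083.4 + 1724.4 = 133807.8 s, i.e. 37.17 hours.

37.17 hours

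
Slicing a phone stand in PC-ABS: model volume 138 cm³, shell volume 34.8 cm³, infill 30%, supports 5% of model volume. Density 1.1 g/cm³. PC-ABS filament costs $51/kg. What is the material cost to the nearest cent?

$4.08

Infill region = 138 − 34.8 = 103.2 cm³.
Infill deposited: 0.30 × 103.2 → 30.96 cm³.
Support = 0.05 × 138 = 6.9 cm³.
Deposited volume: 34.8 + 30.96 + 6.9 → 72.66 cm³.
Mass = 72.66 × 1.1, so 79.926 g.
At $51/kg: 79.926/1000 × 51 = $4.08.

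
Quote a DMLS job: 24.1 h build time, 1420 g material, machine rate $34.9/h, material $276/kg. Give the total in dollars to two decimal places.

Time charge = 34.9 × 24.1 = $841.09.
Feedstock cost = 276 × 1420/1000, so $391.92.
Job cost: 841.09 + 391.92 = $1233.01.

$1233.01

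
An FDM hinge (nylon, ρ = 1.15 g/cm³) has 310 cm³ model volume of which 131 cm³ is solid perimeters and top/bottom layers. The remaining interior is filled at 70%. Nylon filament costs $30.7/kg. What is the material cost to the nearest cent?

$9.05

Infill region = 310 − 131 = 179 cm³.
Infill volume: 0.70 × 179 → 125.3 cm³.
Total extruded: 131 + 125.3 → 256.3 cm³.
Mass = 256.3 × 1.15, so 294.745 g.
At $30.7/kg: 294.745/1000 × 30.7 = $9.05.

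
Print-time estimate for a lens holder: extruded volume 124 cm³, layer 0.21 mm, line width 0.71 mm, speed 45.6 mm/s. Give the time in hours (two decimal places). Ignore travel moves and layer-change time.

Bead cross-section = 0.21 × 0.71 = 0.1491 mm².
Toolpath length = 124 cm³ / 0.1491 mm² = 124000 / 0.1491 = 831656.6 mm.
Extrusion time = 831656.6 / 45.6, so 18238.1 s.
In the requested units: 18238.1 s = 5.07 hours.

5.07 hours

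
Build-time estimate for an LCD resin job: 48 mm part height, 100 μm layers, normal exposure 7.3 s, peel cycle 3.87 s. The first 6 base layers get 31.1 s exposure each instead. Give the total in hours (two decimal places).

1.53 hours

Number of layers: 48 / 0.1 → 480 (rounded up).
Burn-in layers = 6 × (31.1 + 3.87), so 209.82 s.
Normal layers = 474 × (7.3 + 3.87), so 5294.58 s.
Total = 209.82 + 5294.58 = 5504.4 s = 1.53 hours.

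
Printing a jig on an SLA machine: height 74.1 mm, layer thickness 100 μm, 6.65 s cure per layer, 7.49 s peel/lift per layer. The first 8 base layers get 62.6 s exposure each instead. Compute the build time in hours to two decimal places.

Layers = ⌈74.1/0.1⌉ = 741.
Bottom layers: 8 × (62.6 + 7.49) → 560.72 s.
Regular layers: 733 × (6.65 + 7.49) → 10364.62 s.
Sum: 560.72 + 10364.62 = 10925.34 s → 3.03 hours.

3.03 hours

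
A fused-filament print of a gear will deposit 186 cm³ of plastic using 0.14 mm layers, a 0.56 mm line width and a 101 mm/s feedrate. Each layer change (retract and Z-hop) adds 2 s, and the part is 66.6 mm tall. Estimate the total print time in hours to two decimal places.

Extrusion cross-section: 0.14 × 0.56 → 0.0784 mm².
Toolpath length = 186 cm³ / 0.0784 mm² = 186000 / 0.0784 = 2372449 mm.
Extrusion time = 2372449 / 101 = 23489.6 s.
Number of layers: 66.6 / 0.14 → 476 (rounded up).
Layer-change overhead = 476 × 2, so 952 s.
Total = 23489.6 + 952 = 24441.6 s = 6.79 hours.

6.79 hours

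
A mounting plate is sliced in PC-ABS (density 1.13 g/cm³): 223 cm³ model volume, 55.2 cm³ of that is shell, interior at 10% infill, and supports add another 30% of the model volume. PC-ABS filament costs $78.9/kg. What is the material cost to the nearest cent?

Infill region = 223 − 55.2, so 167.8 cm³.
Infill volume = 0.10 × 167.8, so 16.78 cm³.
Support = 0.30 × 223 = 66.9 cm³.
Total printed volume = 55.2 + 16.78 + 66.9, so 138.88 cm³.
Mass = 138.88 × 1.13, so 156.9344 g.
At $78.9/kg: 156.9344/1000 × 78.9 = $12.38.

$12.38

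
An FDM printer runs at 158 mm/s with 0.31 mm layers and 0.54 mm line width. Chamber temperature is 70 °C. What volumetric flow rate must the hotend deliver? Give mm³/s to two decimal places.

26.45

Extrusion cross-section = 0.31 × 0.54 = 0.1674 mm².
Volumetric flow = 158 × 0.1674 = 26.45 mm³/s.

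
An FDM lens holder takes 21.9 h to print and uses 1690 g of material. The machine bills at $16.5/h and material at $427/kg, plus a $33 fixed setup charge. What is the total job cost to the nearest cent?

$1115.98

Machine cost: 16.5 × 21.9 → $361.35.
Material charge = 427 × 1690/1000 = $721.63.
Adding setup: 361.35 + 721.63 + 33 → $1115.98.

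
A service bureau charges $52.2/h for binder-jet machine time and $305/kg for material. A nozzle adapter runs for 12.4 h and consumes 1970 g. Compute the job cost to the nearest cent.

Machine cost = 52.2 × 12.4 = $647.28.
Material charge: 305 × 1970/1000 → $600.85.
Total = 647.28 + 600.85 = $1248.13.

$1248.13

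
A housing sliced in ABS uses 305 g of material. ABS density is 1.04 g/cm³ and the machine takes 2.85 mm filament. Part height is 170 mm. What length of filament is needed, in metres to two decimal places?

45.97 m

Extruded volume: 305/1.04 = 293.2692 cm³ (293269.2 mm³).
Cross-section of 2.85 mm filament: π·(2.85/2)² = 6.3794 mm².
Length = 293269.2 / 6.3794 = 45971.28 mm = 45.97 m.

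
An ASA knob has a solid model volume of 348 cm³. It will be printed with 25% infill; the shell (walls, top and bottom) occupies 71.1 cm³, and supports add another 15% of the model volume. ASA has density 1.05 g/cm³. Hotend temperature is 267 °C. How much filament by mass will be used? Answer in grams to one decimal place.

202.2 g

Infill region: 348 − 71.1 → 276.9 cm³.
Infill volume = 0.25 × 276.9, so 69.225 cm³.
Support: 0.15 × 348 → 52.2 cm³.
Total printed volume = 71.1 + 69.225 + 52.2 = 192.525 cm³.
Mass = 192.525 × 1.05 = 202.15125 g.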